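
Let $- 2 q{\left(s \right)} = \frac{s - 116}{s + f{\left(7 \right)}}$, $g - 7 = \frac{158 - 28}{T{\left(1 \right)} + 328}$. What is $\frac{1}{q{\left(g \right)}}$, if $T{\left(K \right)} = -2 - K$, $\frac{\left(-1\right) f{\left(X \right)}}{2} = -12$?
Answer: $\frac{314}{543} \approx 0.57827$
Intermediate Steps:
$f{\left(X \right)} = 24$ ($f{\left(X \right)} = \left(-2\right) \left(-12\right) = 24$)
$g = \frac{37}{5}$ ($g = 7 + \frac{158 - 28}{\left(-2 - 1\right) + 328} = 7 + \frac{130}{\left(-2 - 1\right) + 328} = 7 + \frac{130}{-3 + 328} = 7 + \frac{130}{325} = 7 + 130 \cdot \frac{1}{325} = 7 + \frac{2}{5} = \frac{37}{5} \approx 7.4$)
$q{\left(s \right)} = - \frac{-116 + s}{2 \left(24 + s\right)}$ ($q{\left(s \right)} = - \frac{\left(s - 116\right) \frac{1}{s + 24}}{2} = - \frac{\left(-116 + s\right) \frac{1}{24 + s}}{2} = - \frac{\frac{1}{24 + s} \left(-116 + s\right)}{2} = - \frac{-116 + s}{2 \left(24 + s\right)}$)
$\frac{1}{q{\left(g \right)}} = \frac{1}{\frac{1}{2} \frac{1}{24 + \frac{37}{5}} \left(116 - \frac{37}{5}\right)} = \frac{1}{\frac{1}{2} \frac{1}{\frac{157}{5}} \left(116 - \frac{37}{5}\right)} = \frac{1}{\frac{1}{2} \cdot \frac{5}{157} \cdot \frac{543}{5}} = \frac{1}{\frac{543}{314}} = \frac{314}{543}$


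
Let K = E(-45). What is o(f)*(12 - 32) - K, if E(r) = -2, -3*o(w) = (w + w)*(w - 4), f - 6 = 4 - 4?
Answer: 162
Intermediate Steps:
f = 6 (f = 6 + (4 - 4) = 6 + 0 = 6)
o(w) = -2*w*(-4 + w)/3 (o(w) = -(w + w)*(w - 4)/3 = -2*w*(-4 + w)/3)
K = -2
o(f)*(12 - 32) - K = ((⅔)*6*(4 - 1*6))*(12 - 32) - 1*(-2) = ((⅔)*6*(4 - 6))*(-20) + 2 = ((⅔)*6*(-2))*(-20) + 2 = -8*(-20) + 2 = 160 + 2 = 162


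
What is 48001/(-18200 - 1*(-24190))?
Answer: 48001/5990 ≈ 8.0135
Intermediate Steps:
48001/(-18200 - 1*(-24190)) = 48001/(-18200 + 24190) = 48001/5990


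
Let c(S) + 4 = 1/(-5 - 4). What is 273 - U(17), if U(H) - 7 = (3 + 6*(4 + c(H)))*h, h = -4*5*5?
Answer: 1498/3 ≈ 499.33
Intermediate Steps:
c(S) = -37/9 (c(S) = -4 + 1/(-5 - 4) = -4 + 1/(-9) = -4 - ⅑ = -37/9)
h = -100 (h = -20*5 = -100)
U(H) = -679/3 (U(H) = 7 + (3 + 6*(4 - 37/9))*(-100) = 7 + (3 + 6*(-⅑))*(-100) = 7 + (3 - ⅔)*(-100) = 7 + (7/3)*(-100) = 7 - 700/3 = -679/3)
273 - U(17) = 273 - 1*(-679/3) = 273 + 679/3 = 1498/3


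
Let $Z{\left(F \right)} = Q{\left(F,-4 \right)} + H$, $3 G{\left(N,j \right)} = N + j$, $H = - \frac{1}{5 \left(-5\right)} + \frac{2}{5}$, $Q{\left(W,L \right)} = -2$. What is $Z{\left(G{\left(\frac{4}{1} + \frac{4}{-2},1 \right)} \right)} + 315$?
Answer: $\frac{7836}{25} \approx 313.44$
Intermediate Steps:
$H = \frac{11}{25}$ ($H = - \frac{1}{-25} + 2 \cdot \frac{1}{5} = \left(-1\right) \left(- \frac{1}{25}\right) + \frac{2}{5} = \frac{1}{25} + \frac{2}{5} = \frac{11}{25} \approx 0.44$)
$G{\left(N,j \right)} = \frac{N}{3} + \frac{j}{3}$ ($G{\left(N,j \right)} = \frac{N + j}{3} = \frac{N}{3} + \frac{j}{3}$)
$Z{\left(F \right)} = - \frac{39}{25}$ ($Z{\left(F \right)} = -2 + \frac{11}{25} = - \frac{39}{25}$)
$Z{\left(G{\left(\frac{4}{1} + \frac{4}{-2},1 \right)} \right)} + 315 = - \frac{39}{25} + 315 = \frac{7836}{25}$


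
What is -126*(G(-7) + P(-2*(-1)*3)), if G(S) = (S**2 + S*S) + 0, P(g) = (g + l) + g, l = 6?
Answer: -14616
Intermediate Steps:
P(g) = 6 + 2*g (P(g) = (g + 6) + g = (6 + g) + g = 6 + 2*g)
G(S) = 2*S**2 (G(S) = (S**2 + S**2) + 0 = 2*S**2 + 0 = 2*S**2)
-126*(G(-7) + P(-2*(-1)*3)) = -126*(2*(-7)**2 + (6 + 2*(-2*(-1)*3))) = -126*(2*49 + (6 + 2*(2*3))) = -126*(98 + (6 + 2*6)) = -126*(98 + (6 + 12)) = -126*(98 + 18) = -126*116 = -14616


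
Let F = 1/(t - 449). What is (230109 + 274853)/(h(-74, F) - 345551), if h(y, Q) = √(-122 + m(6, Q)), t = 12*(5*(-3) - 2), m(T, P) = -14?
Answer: -174490124062/119405493737 - 1009924*I*√34/119405493737 ≈ -1.4613 - 4.9318e-5*I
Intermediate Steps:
t = -204 (t = 12*(-15 - 2) = 12*(-17) = -204)
F = -1/653 (F = 1/(-204 - 449) = 1/(-653) = -1/653 ≈ -0.0015314)
h(y, Q) = 2*I*√34 (h(y, Q) = √(-122 - 14) = √(-136) = 2*I*√34)
(230109 + 274853)/(h(-74, F) - 345551) = (230109 + 274853)/(2*I*√34 - 345551) = 504962/(-345551 + 2*I*√34)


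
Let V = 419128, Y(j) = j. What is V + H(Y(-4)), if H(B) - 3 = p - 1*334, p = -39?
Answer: 418758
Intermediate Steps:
H(B) = -370 (H(B) = 3 + (-39 - 1*334) = 3 + (-39 - 334) = 3 - 373 = -370)
V + H(Y(-4)) = 419128 - 370 = 418758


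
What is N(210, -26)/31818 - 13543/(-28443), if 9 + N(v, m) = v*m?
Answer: 91785469/301666458 ≈ 0.30426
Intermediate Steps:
N(v, m) = -9 + m*v (N(v, m) = -9 + v*m = -9 + m*v)
N(210, -26)/31818 - 13543/(-28443) = (-9 - 26*210)/31818 - 13543/(-28443) = (-9 - 5460)*(1/31818) - 13543*(-1/28443) = -5469*1/31818 + 13543/28443 = -1823/10606 + 13543/28443 = 91785469/301666458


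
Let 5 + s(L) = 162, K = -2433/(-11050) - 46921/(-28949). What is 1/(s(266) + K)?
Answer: 319886450/50811082617 ≈ 0.0062956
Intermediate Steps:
K = 588909967/319886450 (K = -2433*(-1/11050) - 46921*(-1/28949) = 2433/11050 + 46921/28949 = 588909967/319886450 ≈ 1.8410)
s(L) = 157 (s(L) = -5 + 162 = 157)
1/(s(266) + K) = 1/(157 + 588909967/319886450) = 1/(50811082617/319886450) = 319886450/50811082617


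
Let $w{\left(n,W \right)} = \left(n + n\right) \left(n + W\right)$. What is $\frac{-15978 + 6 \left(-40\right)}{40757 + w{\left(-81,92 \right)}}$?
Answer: $- \frac{16218}{38975} \approx -0.41611$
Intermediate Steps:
$w{\left(n,W \right)} = 2 n \left(W + n\right)$
$\frac{-15978 + 6 \left(-40\right)}{40757 + w{\left(-81,92 \right)}} = \frac{-15978 + 6 \left(-40\right)}{40757 + 2 \left(-81\right) \left(92 - 81\right)} = \frac{-15978 - 240}{40757 + 2 \left(-81\right) 11} = - \frac{16218}{40757 - 1782} = - \frac{16218}{38975}$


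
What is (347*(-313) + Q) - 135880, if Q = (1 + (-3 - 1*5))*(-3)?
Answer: -244470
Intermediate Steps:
Q = 21 (Q = (1 + (-3 - 5))*(-3) = (1 - 8)*(-3) = -7*(-3) = 21)
(347*(-313) + Q) - 135880 = (347*(-313) + 21) - 135880 = (-108611 + 21) - 135880 = -108590 - 135880 = -244470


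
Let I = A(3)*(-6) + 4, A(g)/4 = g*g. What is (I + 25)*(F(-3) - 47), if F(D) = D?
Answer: 9350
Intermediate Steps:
A(g) = 4*g**2 (A(g) = 4*(g*g) = 4*g**2)
I = -212 (I = (4*3**2)*(-6) + 4 = (4*9)*(-6) + 4 = 36*(-6) + 4 = -216 + 4 = -212)
(I + 25)*(F(-3) - 47) = (-212 + 25)*(-3 - 47) = -187*(-50) = 9350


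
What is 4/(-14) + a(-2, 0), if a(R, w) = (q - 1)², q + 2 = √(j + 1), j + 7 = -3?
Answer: -2/7 - 18*I ≈ -0.28571 - 18.0*I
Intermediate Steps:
j = -10 (j = -7 - 3 = -10)
q = -2 + 3*I (q = -2 + √(-10 + 1) = -2 + √(-9) = -2 + 3*I ≈ -2.0 + 3.0*I)
a(R, w) = (-3 + 3*I)² (a(R, w) = ((-2 + 3*I) - 1)² = (-3 + 3*I)²)
4/(-14) + a(-2, 0) = 4/(-14) - 18*I = 4*(-1/14) - 18*I = -2/7 - 18*I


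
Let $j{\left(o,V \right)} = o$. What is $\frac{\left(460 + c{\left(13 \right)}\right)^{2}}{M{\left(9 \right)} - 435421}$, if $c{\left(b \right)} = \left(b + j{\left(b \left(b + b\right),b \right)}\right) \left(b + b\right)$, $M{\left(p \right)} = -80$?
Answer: $- \frac{91891396}{435501} \approx -211.0$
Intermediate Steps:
$c{\left(b \right)} = 2 b \left(b + 2 b^{2}\right)$ ($c{\left(b \right)} = \left(b + b \left(b + b\right)\right) \left(b + b\right) = \left(b + b 2 b\right) 2 b = \left(b + 2 b^{2}\right) 2 b = 2 b \left(b + 2 b^{2}\right)$)
$\frac{\left(460 + c{\left(13 \right)}\right)^{2}}{M{\left(9 \right)} - 435421} = \frac{\left(460 + 13^{2} \left(2 + 4 \cdot 13\right)\right)^{2}}{-80 - 435421} = \frac{\left(460 + 169 \left(2 + 52\right)\right)^{2}}{-435501} = \left(460 + 169 \cdot 54\right)^{2} \left(- \frac{1}{435501}\right) = \left(460 + 9126\right)^{2} \left(- \frac{1}{435501}\right) = 9586^{2} \left(- \frac{1}{435501}\right) = 91891396 \left(- \frac{1}{435501}\right) = - \frac{91891396}{435501}$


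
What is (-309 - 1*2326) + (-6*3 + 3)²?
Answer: -2410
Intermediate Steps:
(-309 - 1*2326) + (-6*3 + 3)² = (-309 - 2326) + (-18 + 3)² = -2635 + (-15)² = -2635 + 225 = -2410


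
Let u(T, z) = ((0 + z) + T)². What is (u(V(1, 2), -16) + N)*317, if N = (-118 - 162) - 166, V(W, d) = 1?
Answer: -70057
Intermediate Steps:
u(T, z) = (T + z)² (u(T, z) = (z + T)² = (T + z)²)
N = -446 (N = -280 - 166 = -446)
(u(V(1, 2), -16) + N)*317 = ((1 - 16)² - 446)*317 = ((-15)² - 446)*317 = (225 - 446)*317 = -221*317 = -70057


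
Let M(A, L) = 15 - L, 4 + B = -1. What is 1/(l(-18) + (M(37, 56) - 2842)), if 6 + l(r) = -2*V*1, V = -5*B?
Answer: -1/2939 ≈ -0.00034025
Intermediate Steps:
B = -5 (B = -4 - 1 = -5)
V = 25 (V = -5*(-5) = 25)
l(r) = -56 (l(r) = -6 - 2*25*1 = -6 - 50*1 = -6 - 50 = -56)
1/(l(-18) + (M(37, 56) - 2842)) = 1/(-56 + ((15 - 1*56) - 2842)) = 1/(-56 + ((15 - 56) - 2842)) = 1/(-56 + (-41 - 2842)) = 1/(-56 - 2883) = 1/(-2939) = -1/2939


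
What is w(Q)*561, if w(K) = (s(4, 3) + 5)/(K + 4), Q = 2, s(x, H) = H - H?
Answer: 935/2 ≈ 467.50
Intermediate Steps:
s(x, H) = 0
w(K) = 5/(4 + K) (w(K) = (0 + 5)/(K + 4) = 5/(4 + K))
w(Q)*561 = (5/(4 + 2))*561 = (5/6)*561 = (5*(⅙))*561 = (⅚)*561 = 935/2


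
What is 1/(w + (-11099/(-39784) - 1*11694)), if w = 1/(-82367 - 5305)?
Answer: -54499107/637297353637 ≈ -8.5516e-5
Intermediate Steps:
w = -1/87672 (w = 1/(-87672) = -1/87672 ≈ -1.1406e-5)
1/(w + (-11099/(-39784) - 1*11694)) = 1/(-1/87672 + (-11099/(-39784) - 1*11694)) = 1/(-1/87672 + (-11099*(-1/39784) - 11694)) = 1/(-1/87672 + (11099/39784 - 11694)) = 1/(-1/87672 - 465222997/39784) = 1/(-637297353637/54499107) = -54499107/637297353637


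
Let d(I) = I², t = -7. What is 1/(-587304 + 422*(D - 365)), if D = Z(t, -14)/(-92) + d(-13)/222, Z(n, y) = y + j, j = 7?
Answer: -5106/3783447143 ≈ -1.3496e-6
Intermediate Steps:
Z(n, y) = 7 + y (Z(n, y) = y + 7 = 7 + y)
D = 8551/10212 (D = (7 - 14)/(-92) + (-13)²/222 = -7*(-1/92) + 169*(1/222) = 7/92 + 169/222 = 8551/10212 ≈ 0.83735)
1/(-587304 + 422*(D - 365)) = 1/(-587304 + 422*(8551/10212 - 365)) = 1/(-587304 + 422*(-3718829/10212)) = 1/(-587304 - 784672919/5106) = 1/(-3783447143/5106) = -5106/3783447143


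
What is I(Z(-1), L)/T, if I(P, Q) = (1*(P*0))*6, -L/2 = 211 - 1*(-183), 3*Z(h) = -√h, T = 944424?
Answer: 0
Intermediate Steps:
Z(h) = -√h/3 (Z(h) = (-√h)/3 = -√h/3)
L = -788 (L = -2*(211 - 1*(-183)) = -2*(211 + 183) = -2*394 = -788)
I(P, Q) = 0 (I(P, Q) = (1*0)*6 = 0*6 = 0)
I(Z(-1), L)/T = 0/944424 = 0*(1/944424) = 0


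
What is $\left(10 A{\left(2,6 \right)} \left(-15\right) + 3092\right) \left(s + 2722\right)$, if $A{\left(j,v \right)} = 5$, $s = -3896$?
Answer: $-2749508$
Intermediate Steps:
$\left(10 A{\left(2,6 \right)} \left(-15\right) + 3092\right) \left(s + 2722\right) = \left(10 \cdot 5 \left(-15\right) + 3092\right) \left(-3896 + 2722\right) = \left(50 \left(-15\right) + 3092\right) \left(-1174\right) = \left(-750 + 3092\right) \left(-1174\right) = 2342 \left(-1174\right) = -2749508$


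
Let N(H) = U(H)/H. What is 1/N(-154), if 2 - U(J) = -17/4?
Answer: -616/25 ≈ -24.640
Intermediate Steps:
U(J) = 25/4 (U(J) = 2 - (-17)/4 = 2 - 1*(-17/4) = 2 + 17/4 = 25/4)
N(H) = 25/(4*H)
1/N(-154) = 1/((25/4)/(-154)) = 1/((25/4)*(-1/154)) = 1/(-25/616) = -616/25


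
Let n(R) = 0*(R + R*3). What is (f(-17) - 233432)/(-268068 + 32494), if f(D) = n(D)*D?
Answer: 116716/117787 ≈ 0.99091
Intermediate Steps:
n(R) = 0 (n(R) = 0*(R + 3*R) = 0*(4*R) = 0)
f(D) = 0 (f(D) = 0*D = 0)
(f(-17) - 233432)/(-268068 + 32494) = (0 - 233432)/(-268068 + 32494) = -233432/(-235574) = -233432*(-1/235574) = 116716/117787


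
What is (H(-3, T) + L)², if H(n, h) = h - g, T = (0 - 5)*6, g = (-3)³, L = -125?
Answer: 16384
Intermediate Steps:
g = -27
T = -30 (T = -5*6 = -30)
H(n, h) = 27 + h (H(n, h) = h - 1*(-27) = h + 27 = 27 + h)
(H(-3, T) + L)² = ((27 - 30) - 125)² = (-3 - 125)² = (-128)² = 16384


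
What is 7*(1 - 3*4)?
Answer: -77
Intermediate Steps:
7*(1 - 3*4) = 7*(1 - 12) = 7*(-11) = -77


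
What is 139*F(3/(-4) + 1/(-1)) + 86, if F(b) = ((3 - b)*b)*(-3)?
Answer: 56837/16 ≈ 3552.3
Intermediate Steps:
F(b) = -3*b*(3 - b) (F(b) = (b*(3 - b))*(-3) = -3*b*(3 - b))
139*F(3/(-4) + 1/(-1)) + 86 = 139*(3*(3/(-4) + 1/(-1))*(-3 + (3/(-4) + 1/(-1)))) + 86 = 139*(3*(3*(-¼) + 1*(-1))*(-3 + (3*(-¼) + 1*(-1)))) + 86 = 139*(3*(-¾ - 1)*(-3 + (-¾ - 1))) + 86 = 139*(3*(-7/4)*(-3 - 7/4)) + 86 = 139*(3*(-7/4)*(-19/4)) + 86 = 139*(399/16) + 86 = 55461/16 + 86 = 56837/16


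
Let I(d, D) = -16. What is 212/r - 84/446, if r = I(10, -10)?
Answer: -11987/892 ≈ -13.438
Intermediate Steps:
r = -16
212/r - 84/446 = 212/(-16) - 84/446 = 212*(-1/16) - 84*1/446 = -53/4 - 42/223 = -11987/892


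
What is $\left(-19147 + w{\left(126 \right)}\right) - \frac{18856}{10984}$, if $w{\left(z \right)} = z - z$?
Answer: $- \frac{26291188}{1373} \approx -19149.0$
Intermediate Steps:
$w{\left(z \right)} = 0$
$\left(-19147 + w{\left(126 \right)}\right) - \frac{18856}{10984} = \left(-19147 + 0\right) - \frac{18856}{10984} = -19147 - \frac{2357}{1373} = - \frac{26291188}{1373}$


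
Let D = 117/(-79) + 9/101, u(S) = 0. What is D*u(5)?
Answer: 0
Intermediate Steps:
D = -11106/7979 (D = 117*(-1/79) + 9*(1/101) = -117/79 + 9/101 = -11106/7979 ≈ -1.3919)
D*u(5) = -11106/7979*0 = 0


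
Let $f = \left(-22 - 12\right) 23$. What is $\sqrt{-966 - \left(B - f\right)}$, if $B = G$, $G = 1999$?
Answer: $i \sqrt{3747} \approx 61.213 i$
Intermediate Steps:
$f = -782$ ($f = \left(-34\right) 23 = -782$)
$B = 1999$
$\sqrt{-966 - \left(B - f\right)} = \sqrt{-966 - 2781} = \sqrt{-3747} = i \sqrt{3747}$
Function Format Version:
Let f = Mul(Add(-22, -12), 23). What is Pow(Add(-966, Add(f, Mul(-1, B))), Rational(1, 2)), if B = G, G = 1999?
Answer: Mul(I, Pow(3747, Rational(1, 2))) ≈ Mul(61.213, I)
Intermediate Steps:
f = -782 (f = Mul(-34, 23) = -782)
B = 1999
Pow(Add(-966, Add(f, Mul(-1, B))), Rational(1, 2)) = Pow(Add(-966, Add(-782, Mul(-1, 1999))), Rational(1, 2)) = Pow(Add(-966, Add(-782, -1999)), Rational(1, 2)) = Pow(Add(-966, -2781), Rational(1, 2)) = Pow(-3747, Rational(1, 2)) = Mul(I, Pow(3747, Rational(1, 2)))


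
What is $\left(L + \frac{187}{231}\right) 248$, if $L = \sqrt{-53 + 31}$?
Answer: $\frac{4216}{21} + 248 i \sqrt{22} \approx 200.76 + 1163.2 i$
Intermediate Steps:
$L = i \sqrt{22}$ ($L = \sqrt{-22} = i \sqrt{22} \approx 4.6904 i$)
$\left(L + \frac{187}{231}\right) 248 = \left(i \sqrt{22} + \frac{187}{231}\right) 248 = \left(i \sqrt{22} + 187 \cdot \frac{1}{231}\right) 248 = \left(i \sqrt{22} + \frac{17}{21}\right) 248 = \left(\frac{17}{21} + i \sqrt{22}\right) 248 = \frac{4216}{21} + 248 i \sqrt{22}$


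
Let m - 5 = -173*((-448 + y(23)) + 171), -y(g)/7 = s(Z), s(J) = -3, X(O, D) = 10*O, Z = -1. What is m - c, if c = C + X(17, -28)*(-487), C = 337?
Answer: 126746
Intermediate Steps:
y(g) = 21 (y(g) = -7*(-3) = 21)
c = -82453 (c = 337 + (10*17)*(-487) = 337 + 170*(-487) = 337 - 82790 = -82453)
m = 44293 (m = 5 - 173*((-448 + 21) + 171) = 5 - 173*(-427 + 171) = 5 - 173*(-256) = 5 + 44288 = 44293)
m - c = 44293 - 1*(-82453) = 44293 + 82453 = 126746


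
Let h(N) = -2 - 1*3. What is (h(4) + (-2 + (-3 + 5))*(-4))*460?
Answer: -2300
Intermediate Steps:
h(N) = -5 (h(N) = -2 - 3 = -5)
(h(4) + (-2 + (-3 + 5))*(-4))*460 = (-5 + (-2 + (-3 + 5))*(-4))*460 = (-5 + (-2 + 2)*(-4))*460 = (-5 + 0*(-4))*460 = (-5 + 0)*460 = -5*460 = -2300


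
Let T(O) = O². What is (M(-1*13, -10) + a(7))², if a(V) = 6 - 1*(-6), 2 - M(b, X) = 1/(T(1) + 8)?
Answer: 15625/81 ≈ 192.90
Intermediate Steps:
M(b, X) = 17/9 (M(b, X) = 2 - 1/(1² + 8) = 2 - 1/(1 + 8) = 2 - 1/9 = 2 - 1*⅑ = 2 - ⅑ = 17/9)
a(V) = 12 (a(V) = 6 + 6 = 12)
(M(-1*13, -10) + a(7))² = (17/9 + 12)² = (125/9)² = 15625/81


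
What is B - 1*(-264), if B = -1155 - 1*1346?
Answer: -2237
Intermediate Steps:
B = -2501 (B = -1155 - 1346 = -2501)
B - 1*(-264) = -2501 - 1*(-264) = -2501 + 264 = -2237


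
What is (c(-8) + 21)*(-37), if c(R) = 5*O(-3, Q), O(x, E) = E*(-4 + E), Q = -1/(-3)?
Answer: -4958/9 ≈ -550.89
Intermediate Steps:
Q = ⅓ (Q = -1*(-⅓) = ⅓ ≈ 0.33333)
c(R) = -55/9 (c(R) = 5*((-4 + ⅓)/3) = 5*((⅓)*(-11/3)) = 5*(-11/9) = -55/9)
(c(-8) + 21)*(-37) = (-55/9 + 21)*(-37) = (134/9)*(-37) = -4958/9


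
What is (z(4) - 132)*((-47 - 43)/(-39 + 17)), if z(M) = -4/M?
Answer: -5985/11 ≈ -544.09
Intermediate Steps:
(z(4) - 132)*((-47 - 43)/(-39 + 17)) = (-4/4 - 132)*((-47 - 43)/(-39 + 17)) = (-4*1/4 - 132)*(-90/(-22)) = (-1 - 132)*(-90*(-1/22)) = -133*45/11 = -5985/11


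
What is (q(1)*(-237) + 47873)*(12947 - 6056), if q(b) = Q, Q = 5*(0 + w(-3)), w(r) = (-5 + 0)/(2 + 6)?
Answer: 2679971919/8 ≈ 3.3500e+8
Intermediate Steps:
w(r) = -5/8
Q = -25/8 (Q = 5*(0 - 5/8) = 5*(-5/8) = -25/8 ≈ -3.1250)
q(b) = -25/8
(q(1)*(-237) + 47873)*(12947 - 6056) = (-25/8*(-237) + 47873)*(12947 - 6056) = (5925/8 + 47873)*6891 = (388909/8)*6891 = 2679971919/8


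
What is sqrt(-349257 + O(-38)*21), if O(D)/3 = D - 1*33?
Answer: I*sqrt(353730) ≈ 594.75*I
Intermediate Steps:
O(D) = -99 + 3*D (O(D) = 3*(D - 1*33) = 3*(D - 33) = 3*(-33 + D) = -99 + 3*D)
sqrt(-349257 + O(-38)*21) = sqrt(-349257 + (-99 + 3*(-38))*21) = sqrt(-349257 + (-99 - 114)*21) = sqrt(-349257 - 213*21) = sqrt(-349257 - 4473) = sqrt(-353730) = I*sqrt(353730)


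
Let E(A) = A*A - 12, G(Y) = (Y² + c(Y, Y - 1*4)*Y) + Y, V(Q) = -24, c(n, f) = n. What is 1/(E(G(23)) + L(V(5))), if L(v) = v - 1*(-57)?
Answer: 1/1168582 ≈ 8.5574e-7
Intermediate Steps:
G(Y) = Y + 2*Y² (G(Y) = (Y² + Y*Y) + Y = (Y² + Y²) + Y = 2*Y² + Y = Y + 2*Y²)
L(v) = 57 + v (L(v) = v + 57 = 57 + v)
E(A) = -12 + A² (E(A) = A² - 12 = -12 + A²)
1/(E(G(23)) + L(V(5))) = 1/((-12 + (23*(1 + 2*23))²) + (57 - 24)) = 1/((-12 + (23*(1 + 46))²) + 33) = 1/((-12 + (23*47)²) + 33) = 1/((-12 + 1081²) + 33) = 1/((-12 + 1168561) + 33) = 1/(1168549 + 33) = 1/1168582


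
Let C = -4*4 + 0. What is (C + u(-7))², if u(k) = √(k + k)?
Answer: (16 - I*√14)² ≈ 242.0 - 119.73*I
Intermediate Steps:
C = -16 (C = -16 + 0 = -16)
u(k) = √2*√k (u(k) = √(2*k) = √2*√k)
(C + u(-7))² = (-16 + √2*√(-7))² = (-16 + √2*(I*√7))² = (-16 + I*√14)²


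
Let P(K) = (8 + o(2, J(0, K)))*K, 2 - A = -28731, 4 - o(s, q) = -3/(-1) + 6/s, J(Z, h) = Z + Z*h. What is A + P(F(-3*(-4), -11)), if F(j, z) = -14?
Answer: 28649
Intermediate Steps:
o(s, q) = 1 - 6/s (o(s, q) = 4 - (-3/(-1) + 6/s) = 4 - (-3*(-1) + 6/s) = 4 - (3 + 6/s) = 4 + (-3 - 6/s) = 1 - 6/s)
A = 28733 (A = 2 - 1*(-28731) = 2 + 28731 = 28733)
P(K) = 6*K (P(K) = (8 + (-6 + 2)/2)*K = (8 + (½)*(-4))*K = (8 - 2)*K = 6*K)
A + P(F(-3*(-4), -11)) = 28733 + 6*(-14) = 28733 - 84 = 28649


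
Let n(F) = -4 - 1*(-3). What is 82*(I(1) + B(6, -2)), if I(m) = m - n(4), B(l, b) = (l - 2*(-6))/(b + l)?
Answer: 533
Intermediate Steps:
n(F) = -1 (n(F) = -4 + 3 = -1)
B(l, b) = (12 + l)/(b + l) (B(l, b) = (l + 12)/(b + l) = (12 + l)/(b + l))
I(m) = 1 + m (I(m) = m - 1*(-1) = m + 1 = 1 + m)
82*(I(1) + B(6, -2)) = 82*((1 + 1) + (12 + 6)/(-2 + 6)) = 82*(2 + 18/4) = 82*(2 + (¼)*18) = 82*(2 + 9/2) = 82*(13/2) = 533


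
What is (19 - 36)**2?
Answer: 289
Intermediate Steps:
(19 - 36)**2 = (-17)**2 = 289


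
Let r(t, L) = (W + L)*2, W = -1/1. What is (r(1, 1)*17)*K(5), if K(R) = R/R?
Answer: 0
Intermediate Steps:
W = -1 (W = -1*1 = -1)
K(R) = 1
r(t, L) = -2 + 2*L (r(t, L) = (-1 + L)*2 = -2 + 2*L)
(r(1, 1)*17)*K(5) = ((-2 + 2*1)*17)*1 = ((-2 + 2)*17)*1 = (0*17)*1 = 0*1 = 0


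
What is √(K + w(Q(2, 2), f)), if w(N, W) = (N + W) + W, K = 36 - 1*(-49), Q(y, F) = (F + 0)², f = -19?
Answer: √51 ≈ 7.1414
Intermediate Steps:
Q(y, F) = F²
K = 85 (K = 36 + 49 = 85)
w(N, W) = N + 2*W
√(K + w(Q(2, 2), f)) = √(85 + (2² + 2*(-19))) = √(85 + (4 - 38)) = √(85 - 34) = √51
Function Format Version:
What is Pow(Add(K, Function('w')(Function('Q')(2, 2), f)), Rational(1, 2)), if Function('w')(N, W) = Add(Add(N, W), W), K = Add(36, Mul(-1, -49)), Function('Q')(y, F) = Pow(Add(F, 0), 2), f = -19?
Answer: Pow(51, Rational(1, 2)) ≈ 7.1414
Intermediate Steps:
Function('Q')(y, F) = Pow(F, 2)
K = 85 (K = Add(36, 49) = 85)
Function('w')(N, W) = Add(N, Mul(2, W))
Pow(Add(K, Function('w')(Function('Q')(2, 2), f)), Rational(1, 2)) = Pow(Add(85, Add(Pow(2, 2), Mul(2, -19))), Rational(1, 2)) = Pow(Add(85, Add(4, -38)), Rational(1, 2)) = Pow(Add(85, -34), Rational(1, 2)) = Pow(51, Rational(1, 2))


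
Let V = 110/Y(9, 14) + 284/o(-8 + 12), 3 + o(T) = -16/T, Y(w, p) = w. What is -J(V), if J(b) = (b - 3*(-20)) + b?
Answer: -208/63 ≈ -3.3016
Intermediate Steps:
o(T) = -3 - 16/T
V = -1786/63 (V = 110/9 + 284/(-3 - 16/(-8 + 12)) = 110*(1/9) + 284/(-3 - 16/4) = 110/9 + 284/(-3 - 16*1/4) = 110/9 + 284/(-3 - 4) = 110/9 + 284/(-7) = 110/9 + 284*(-1/7) = 110/9 - 284/7 = -1786/63 ≈ -28.349)
J(b) = 60 + 2*b (J(b) = (b + 60) + b = (60 + b) + b = 60 + 2*b)
-J(V) = -(60 + 2*(-1786/63)) = -(60 - 3572/63) = -1*208/63 = -208/63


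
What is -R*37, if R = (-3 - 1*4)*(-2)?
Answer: -518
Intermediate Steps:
R = 14 (R = (-3 - 4)*(-2) = -7*(-2) = 14)
-R*37 = -1*14*37 = -14*37 = -518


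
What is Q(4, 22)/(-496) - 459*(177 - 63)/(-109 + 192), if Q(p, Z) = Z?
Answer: -12977761/20584 ≈ -630.48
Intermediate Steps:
Q(4, 22)/(-496) - 459*(177 - 63)/(-109 + 192) = 22/(-496) - 459*(177 - 63)/(-109 + 192) = 22*(-1/496) - 459/(83/114) = -11/248 - 459/(83*(1/114)) = -11/248 - 459/83/114 = -11/248 - 459*114/83 = -11/248 - 52326/83 = -12977761/20584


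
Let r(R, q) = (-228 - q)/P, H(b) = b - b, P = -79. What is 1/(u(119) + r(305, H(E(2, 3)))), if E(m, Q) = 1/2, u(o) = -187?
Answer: -79/14545 ≈ -0.0054314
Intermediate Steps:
E(m, Q) = ½
H(b) = 0
r(R, q) = 228/79 + q/79 (r(R, q) = (-228 - q)/(-79) = (-228 - q)*(-1/79) = 228/79 + q/79)
1/(u(119) + r(305, H(E(2, 3)))) = 1/(-187 + (228/79 + (1/79)*0)) = 1/(-187 + (228/79 + 0)) = 1/(-187 + 228/79) = 1/(-14545/79) = -79/14545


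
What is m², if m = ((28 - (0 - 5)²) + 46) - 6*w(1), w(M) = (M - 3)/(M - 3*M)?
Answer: 1849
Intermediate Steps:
w(M) = -(-3 + M)/(2*M) (w(M) = (-3 + M)/((-2*M)) = (-3 + M)*(-1/(2*M)) = -(-3 + M)/(2*M))
m = 43 (m = ((28 - (0 - 5)²) + 46) - 3*(3 - 1*1)/1 = ((28 - 1*(-5)²) + 46) - 3*(3 - 1) = ((28 - 1*25) + 46) - 3*2 = ((28 - 25) + 46) - 6*1 = (3 + 46) - 6 = 49 - 6 = 43)
m² = 43² = 1849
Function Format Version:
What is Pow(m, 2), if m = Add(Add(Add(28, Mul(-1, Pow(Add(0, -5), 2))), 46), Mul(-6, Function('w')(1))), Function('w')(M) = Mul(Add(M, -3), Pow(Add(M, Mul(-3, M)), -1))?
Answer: 1849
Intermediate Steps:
Function('w')(M) = Mul(Rational(-1, 2), Pow(M, -1), Add(-3, M)) (Function('w')(M) = Mul(Add(-3, M), Pow(Mul(-2, M), -1)) = Mul(Add(-3, M), Mul(Rational(-1, 2), Pow(M, -1))) = Mul(Rational(-1, 2), Pow(M, -1), Add(-3, M)))
m = 43 (m = Add(Add(Add(28, Mul(-1, Pow(Add(0, -5), 2))), 46), Mul(-6, Mul(Rational(1, 2), Pow(1, -1), Add(3, Mul(-1, 1))))) = Add(Add(Add(28, Mul(-1, Pow(-5, 2))), 46), Mul(-6, Mul(Rational(1, 2), 1, Add(3, -1)))) = Add(Add(Add(28, Mul(-1, 25)), 46), Mul(-6, Mul(Rational(1, 2), 1, 2))) = Add(Add(Add(28, -25), 46), Mul(-6, 1)) = Add(Add(3, 46), -6) = Add(49, -6) = 43)
Pow(m, 2) = Pow(43, 2) = 1849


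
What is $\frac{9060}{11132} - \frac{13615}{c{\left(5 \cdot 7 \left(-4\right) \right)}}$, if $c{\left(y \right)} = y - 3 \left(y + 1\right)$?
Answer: $- \frac{37263140}{770891} \approx -48.338$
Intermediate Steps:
$c{\left(y \right)} = -3 - 2 y$ ($c{\left(y \right)} = y - 3 \left(1 + y\right) = y - \left(3 + 3 y\right) = -3 - 2 y$)
$\frac{9060}{11132} - \frac{13615}{c{\left(5 \cdot 7 \left(-4\right) \right)}} = \frac{9060}{11132} - \frac{13615}{-3 - 2 \cdot 5 \cdot 7 \left(-4\right)} = 9060 \cdot \frac{1}{11132} - \frac{13615}{-3 - 2 \cdot 35 \left(-4\right)} = \frac{2265}{2783} - \frac{13615}{-3 - -280} = \frac{2265}{2783} - \frac{13615}{-3 + 280} = \frac{2265}{2783} - \frac{13615}{277} = - \frac{37263140}{770891}$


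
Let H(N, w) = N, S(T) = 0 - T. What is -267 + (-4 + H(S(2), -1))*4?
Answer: -291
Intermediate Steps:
S(T) = -T
-267 + (-4 + H(S(2), -1))*4 = -267 + (-4 - 1*2)*4 = -267 + (-4 - 2)*4 = -267 - 6*4 = -267 - 24 = -291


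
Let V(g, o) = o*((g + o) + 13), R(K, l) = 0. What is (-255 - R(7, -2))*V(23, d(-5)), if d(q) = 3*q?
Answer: 80325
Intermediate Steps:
V(g, o) = o*(13 + g + o)
(-255 - R(7, -2))*V(23, d(-5)) = (-255 - 1*0)*((3*(-5))*(13 + 23 + 3*(-5))) = (-255 + 0)*(-15*(13 + 23 - 15)) = -(-3825)*21 = -255*(-315) = 80325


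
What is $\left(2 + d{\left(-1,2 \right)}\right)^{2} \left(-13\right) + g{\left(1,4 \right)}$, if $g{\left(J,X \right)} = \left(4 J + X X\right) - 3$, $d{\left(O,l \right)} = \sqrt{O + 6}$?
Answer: $-100 - 52 \sqrt{5} \approx -216.28$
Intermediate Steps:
$d{\left(O,l \right)} = \sqrt{6 + O}$
$g{\left(J,X \right)} = -3 + X^{2} + 4 J$ ($g{\left(J,X \right)} = \left(4 J + X^{2}\right) - 3 = \left(X^{2} + 4 J\right) - 3 = -3 + X^{2} + 4 J$)
$\left(2 + d{\left(-1,2 \right)}\right)^{2} \left(-13\right) + g{\left(1,4 \right)} = \left(2 + \sqrt{6 - 1}\right)^{2} \left(-13\right) + \left(-3 + 4^{2} + 4 \cdot 1\right) = \left(2 + \sqrt{5}\right)^{2} \left(-13\right) + \left(-3 + 16 + 4\right) = - 13 \left(2 + \sqrt{5}\right)^{2} + 17 = 17 - 13 \left(2 + \sqrt{5}\right)^{2}$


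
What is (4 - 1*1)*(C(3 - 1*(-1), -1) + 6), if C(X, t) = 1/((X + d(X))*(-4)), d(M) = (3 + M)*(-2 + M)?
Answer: 431/24 ≈ 17.958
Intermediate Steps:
d(M) = (-2 + M)*(3 + M)
C(X, t) = -1/(4*(-6 + X² + 2*X)) (C(X, t) = 1/((X + (-6 + X + X²))*(-4)) = -¼/(-6 + X² + 2*X) = -1/(4*(-6 + X² + 2*X)))
(4 - 1*1)*(C(3 - 1*(-1), -1) + 6) = (4 - 1*1)*(-1/(-24 + 4*(3 - 1*(-1))² + 8*(3 - 1*(-1))) + 6) = (4 - 1)*(-1/(-24 + 4*(3 + 1)² + 8*(3 + 1)) + 6) = 3*(-1/(-24 + 4*4² + 8*4) + 6) = 3*(-1/(-24 + 4*16 + 32) + 6) = 3*(-1/(-24 + 64 + 32) + 6) = 3*(-1/72 + 6) = 3*(431/72) = 431/24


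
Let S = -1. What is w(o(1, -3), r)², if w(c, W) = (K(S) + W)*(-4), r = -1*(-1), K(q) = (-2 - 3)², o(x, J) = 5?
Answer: 10816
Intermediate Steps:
K(q) = 25 (K(q) = (-5)² = 25)
r = 1
w(c, W) = -100 - 4*W (w(c, W) = (25 + W)*(-4) = -100 - 4*W)
w(o(1, -3), r)² = (-100 - 4*1)² = (-100 - 4)² = (-104)² = 10816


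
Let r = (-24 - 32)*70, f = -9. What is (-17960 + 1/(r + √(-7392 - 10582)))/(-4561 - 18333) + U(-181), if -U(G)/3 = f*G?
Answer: -430243318606203/88052464589 + I*√17974/352209858356 ≈ -4886.2 + 3.8065e-10*I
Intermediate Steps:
U(G) = 27*G (U(G) = -(-27)*G = 27*G)
r = -3920 (r = -56*70 = -3920)
(-17960 + 1/(r + √(-7392 - 10582)))/(-4561 - 18333) + U(-181) = (-17960 + 1/(-3920 + √(-7392 - 10582)))/(-4561 - 18333) + 27*(-181) = (-17960 + 1/(-3920 + √(-17974)))/(-22894) - 4887 = (-17960 + 1/(-3920 + I*√17974))*(-1/22894) - 4887 = (8980/11447 - 1/(22894*(-3920 + I*√17974))) - 4887 = -55932509/11447 - 1/(22894*(-3920 + I*√17974))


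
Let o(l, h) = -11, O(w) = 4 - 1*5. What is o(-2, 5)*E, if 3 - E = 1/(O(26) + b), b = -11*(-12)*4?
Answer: -17380/527 ≈ -32.979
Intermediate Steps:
O(w) = -1 (O(w) = 4 - 5 = -1)
b = 528 (b = 132*4 = 528)
E = 1580/527 (E = 3 - 1/(-1 + 528) = 3 - 1/527 = 1580/527 ≈ 2.9981)
o(-2, 5)*E = -11*1580/527 = -17380/527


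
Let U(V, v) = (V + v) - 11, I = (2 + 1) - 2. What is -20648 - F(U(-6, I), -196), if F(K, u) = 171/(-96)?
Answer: -660679/32 ≈ -20646.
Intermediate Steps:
I = 1 (I = 3 - 2 = 1)
U(V, v) = -11 + V + v
F(K, u) = -57/32 (F(K, u) = 171*(-1/96) = -57/32)
-20648 - F(U(-6, I), -196) = -20648 - 1*(-57/32) = -20648 + 57/32 = -660679/32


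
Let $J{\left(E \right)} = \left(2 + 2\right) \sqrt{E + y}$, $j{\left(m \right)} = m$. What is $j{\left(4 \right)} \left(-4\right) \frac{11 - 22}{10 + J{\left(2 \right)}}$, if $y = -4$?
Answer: $\frac{40}{3} - \frac{16 i \sqrt{2}}{3} \approx 13.333 - 7.5425 i$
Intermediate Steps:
$J{\left(E \right)} = 4 \sqrt{-4 + E}$ ($J{\left(E \right)} = \left(2 + 2\right) \sqrt{E - 4} = 4 \sqrt{-4 + E}$)
$j{\left(4 \right)} \left(-4\right) \frac{11 - 22}{10 + J{\left(2 \right)}} = 4 \left(-4\right) \frac{11 - 22}{10 + 4 \sqrt{-4 + 2}} = - 16 \left(- \frac{11}{10 + 4 \sqrt{-2}}\right) = - 16 \left(- \frac{11}{10 + 4 i \sqrt{2}}\right) = \frac{176}{10 + 4 i \sqrt{2}}$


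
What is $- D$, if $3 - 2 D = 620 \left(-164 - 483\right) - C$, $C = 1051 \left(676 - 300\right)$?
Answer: $- \frac{796319}{2} \approx -3.9816 \cdot 10^{5}$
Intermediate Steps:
$C = 395176$ ($C = 1051 \cdot 376 = 395176$)
$D = \frac{796319}{2}$ ($D = \frac{3}{2} - \frac{620 \left(-164 - 483\right) - 395176}{2} = \frac{3}{2} - \frac{620 \left(-647\right) - 395176}{2} = \frac{3}{2} - \frac{-401140 - 395176}{2} = \frac{3}{2} - -398158 = \frac{3}{2} + 398158 = \frac{796319}{2} \approx 3.9816 \cdot 10^{5}$)
$- D = \left(-1\right) \frac{796319}{2} = - \frac{796319}{2}$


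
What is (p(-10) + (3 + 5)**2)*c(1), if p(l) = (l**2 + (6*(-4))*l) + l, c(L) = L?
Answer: 394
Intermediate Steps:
p(l) = l**2 - 23*l (p(l) = (l**2 - 24*l) + l = l**2 - 23*l)
(p(-10) + (3 + 5)**2)*c(1) = (-10*(-23 - 10) + (3 + 5)**2)*1 = (-10*(-33) + 8**2)*1 = (330 + 64)*1 = 394*1 = 394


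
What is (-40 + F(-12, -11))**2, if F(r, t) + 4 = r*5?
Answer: 10816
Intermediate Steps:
F(r, t) = -4 + 5*r (F(r, t) = -4 + r*5 = -4 + 5*r)
(-40 + F(-12, -11))**2 = (-40 + (-4 + 5*(-12)))**2 = (-40 + (-4 - 60))**2 = (-40 - 64)**2 = (-104)**2 = 10816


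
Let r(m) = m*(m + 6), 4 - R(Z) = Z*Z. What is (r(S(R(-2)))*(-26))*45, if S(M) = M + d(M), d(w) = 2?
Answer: -18720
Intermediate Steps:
R(Z) = 4 - Z² (R(Z) = 4 - Z*Z = 4 - Z²)
S(M) = 2 + M (S(M) = M + 2 = 2 + M)
r(m) = m*(6 + m)
(r(S(R(-2)))*(-26))*45 = (((2 + (4 - 1*(-2)²))*(6 + (2 + (4 - 1*(-2)²))))*(-26))*45 = (((2 + (4 - 1*4))*(6 + (2 + (4 - 1*4))))*(-26))*45 = (((2 + (4 - 4))*(6 + (2 + (4 - 4))))*(-26))*45 = (((2 + 0)*(6 + (2 + 0)))*(-26))*45 = ((2*(6 + 2))*(-26))*45 = ((2*8)*(-26))*45 = (16*(-26))*45 = -416*45 = -18720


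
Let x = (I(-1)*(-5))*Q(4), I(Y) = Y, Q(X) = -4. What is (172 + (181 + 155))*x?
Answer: -10160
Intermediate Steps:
x = -20 (x = -1*(-5)*(-4) = 5*(-4) = -20)
(172 + (181 + 155))*x = (172 + (181 + 155))*(-20) = (172 + 336)*(-20) = 508*(-20) = -10160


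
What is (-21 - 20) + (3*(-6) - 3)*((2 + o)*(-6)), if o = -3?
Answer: -167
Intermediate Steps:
(-21 - 20) + (3*(-6) - 3)*((2 + o)*(-6)) = (-21 - 20) + (3*(-6) - 3)*((2 - 3)*(-6)) = -41 + (-18 - 3)*(-1*(-6)) = -41 - 21*6 = -41 - 126 = -167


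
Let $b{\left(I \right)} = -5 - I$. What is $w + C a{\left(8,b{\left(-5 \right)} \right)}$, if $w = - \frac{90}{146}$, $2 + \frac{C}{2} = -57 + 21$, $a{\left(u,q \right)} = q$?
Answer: $- \frac{45}{73} \approx -0.61644$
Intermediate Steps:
$C = -76$ ($C = -4 + 2 \left(-57 + 21\right) = -4 + 2 \left(-36\right) = -4 - 72 = -76$)
$w = - \frac{45}{73}$ ($w = \left(-90\right) \frac{1}{146} = - \frac{45}{73} \approx -0.61644$)
$w + C a{\left(8,b{\left(-5 \right)} \right)} = - \frac{45}{73} - 76 \left(-5 - -5\right) = - \frac{45}{73} - 76 \left(-5 + 5\right) = - \frac{45}{73} - 0 = - \frac{45}{73} + 0 = - \frac{45}{73}$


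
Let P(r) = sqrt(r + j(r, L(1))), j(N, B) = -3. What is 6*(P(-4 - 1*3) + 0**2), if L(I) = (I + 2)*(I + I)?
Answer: 6*I*sqrt(10) ≈ 18.974*I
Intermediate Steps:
L(I) = 2*I*(2 + I) (L(I) = (2 + I)*(2*I) = 2*I*(2 + I))
P(r) = sqrt(-3 + r) (P(r) = sqrt(r - 3) = sqrt(-3 + r))
6*(P(-4 - 1*3) + 0**2) = 6*(sqrt(-3 + (-4 - 1*3)) + 0**2) = 6*(sqrt(-3 + (-4 - 3)) + 0) = 6*(sqrt(-3 - 7) + 0) = 6*(sqrt(-10) + 0) = 6*(I*sqrt(10) + 0) = 6*(I*sqrt(10)) = 6*I*sqrt(10)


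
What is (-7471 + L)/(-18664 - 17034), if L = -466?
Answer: 7937/35698 ≈ 0.22234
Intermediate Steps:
(-7471 + L)/(-18664 - 17034) = (-7471 - 466)/(-18664 - 17034) = -7937/(-35698) = -7937*(-1/35698) = 7937/35698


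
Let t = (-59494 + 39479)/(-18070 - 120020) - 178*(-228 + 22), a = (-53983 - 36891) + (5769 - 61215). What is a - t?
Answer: -5053766587/27618 ≈ -1.8299e+5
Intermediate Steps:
a = -146320 (a = -90874 - 55446 = -146320)
t = 1012700827/27618 (t = -20015/(-138090) - 178*(-206) = -20015*(-1/138090) + 36668 = 4003/27618 + 36668 = 1012700827/27618 ≈ 36668.)
a - t = -146320 - 1*1012700827/27618 = -146320 - 1012700827/27618 = -5053766587/27618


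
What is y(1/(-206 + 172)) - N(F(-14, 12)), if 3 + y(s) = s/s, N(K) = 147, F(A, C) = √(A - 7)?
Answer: -149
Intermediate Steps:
F(A, C) = √(-7 + A)
y(s) = -2 (y(s) = -3 + s/s = -3 + 1 = -2)
y(1/(-206 + 172)) - N(F(-14, 12)) = -2 - 1*147 = -2 - 147 = -149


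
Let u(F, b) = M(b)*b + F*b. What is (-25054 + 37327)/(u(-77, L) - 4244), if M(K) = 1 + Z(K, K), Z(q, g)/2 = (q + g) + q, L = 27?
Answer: -12273/1922 ≈ -6.3855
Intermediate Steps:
Z(q, g) = 2*g + 4*q (Z(q, g) = 2*((q + g) + q) = 2*((g + q) + q) = 2*(g + 2*q) = 2*g + 4*q)
M(K) = 1 + 6*K (M(K) = 1 + (2*K + 4*K) = 1 + 6*K)
u(F, b) = F*b + b*(1 + 6*b) (u(F, b) = (1 + 6*b)*b + F*b = b*(1 + 6*b) + F*b = F*b + b*(1 + 6*b))
(-25054 + 37327)/(u(-77, L) - 4244) = (-25054 + 37327)/(27*(1 - 77 + 6*27) - 4244) = 12273/(27*(1 - 77 + 162) - 4244) = 12273/(27*86 - 4244) = 12273/(2322 - 4244) = 12273/(-1922) = 12273*(-1/1922) = -12273/1922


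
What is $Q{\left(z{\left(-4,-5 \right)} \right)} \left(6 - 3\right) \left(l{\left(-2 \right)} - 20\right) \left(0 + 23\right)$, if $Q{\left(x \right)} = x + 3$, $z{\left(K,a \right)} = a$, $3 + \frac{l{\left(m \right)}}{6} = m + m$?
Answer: $8556$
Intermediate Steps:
$l{\left(m \right)} = -18 + 12 m$ ($l{\left(m \right)} = -18 + 6 \left(m + m\right) = -18 + 6 \cdot 2 m = -18 + 12 m$)
$Q{\left(x \right)} = 3 + x$
$Q{\left(z{\left(-4,-5 \right)} \right)} \left(6 - 3\right) \left(l{\left(-2 \right)} - 20\right) \left(0 + 23\right) = \left(3 - 5\right) \left(6 - 3\right) \left(\left(-18 + 12 \left(-2\right)\right) - 20\right) \left(0 + 23\right) = \left(-2\right) 3 \left(\left(-18 - 24\right) - 20\right) 23 = - 6 \left(-42 - 20\right) 23 = - 6 \left(\left(-62\right) 23\right) = \left(-6\right) \left(-1426\right) = 8556$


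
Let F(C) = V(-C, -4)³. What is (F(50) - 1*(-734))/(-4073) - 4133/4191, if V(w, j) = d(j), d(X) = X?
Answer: -19641679/17069943 ≈ -1.1507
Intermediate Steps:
V(w, j) = j
F(C) = -64 (F(C) = (-4)³ = -64)
(F(50) - 1*(-734))/(-4073) - 4133/4191 = (-64 - 1*(-734))/(-4073) - 4133/4191 = (-64 + 734)*(-1/4073) - 4133*1/4191 = 670*(-1/4073) - 4133/4191 = -670/4073 - 4133/4191 = -19641679/17069943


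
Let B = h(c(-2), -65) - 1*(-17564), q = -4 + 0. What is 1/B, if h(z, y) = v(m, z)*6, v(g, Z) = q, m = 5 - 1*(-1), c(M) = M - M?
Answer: 1/17540 ≈ 5.7013e-5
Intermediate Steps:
c(M) = 0
q = -4
m = 6 (m = 5 + 1 = 6)
v(g, Z) = -4
h(z, y) = -24 (h(z, y) = -4*6 = -24)
B = 17540 (B = -24 - 1*(-17564) = -24 + 17564 = 17540)
1/B = 1/17540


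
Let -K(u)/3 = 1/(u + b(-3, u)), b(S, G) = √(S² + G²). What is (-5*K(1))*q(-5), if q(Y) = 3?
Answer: -5 + 5*√10 ≈ 10.811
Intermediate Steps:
b(S, G) = √(G² + S²)
K(u) = -3/(u + √(9 + u²)) (K(u) = -3/(u + √(u² + (-3)²)) = -3/(u + √(u² + 9)) = -3/(u + √(9 + u²)))
(-5*K(1))*q(-5) = -(-15)/(1 + √(9 + 1²))*3 = -(-15)/(1 + √(9 + 1))*3 = -(-15)/(1 + √10)*3 = (15/(1 + √10))*3 = 45/(1 + √10)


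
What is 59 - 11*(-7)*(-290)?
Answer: -22271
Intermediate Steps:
59 - 11*(-7)*(-290) = 59 + 77*(-290) = 59 - 22330 = -22271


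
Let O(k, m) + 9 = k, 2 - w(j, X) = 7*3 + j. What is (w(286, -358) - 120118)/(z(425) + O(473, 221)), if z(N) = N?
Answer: -120423/889 ≈ -135.46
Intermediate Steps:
w(j, X) = -19 - j (w(j, X) = 2 - (7*3 + j) = 2 - (21 + j) = 2 + (-21 - j) = -19 - j)
O(k, m) = -9 + k
(w(286, -358) - 120118)/(z(425) + O(473, 221)) = ((-19 - 1*286) - 120118)/(425 + (-9 + 473)) = ((-19 - 286) - 120118)/(425 + 464) = (-305 - 120118)/889 = -120423*1/889 = -120423/889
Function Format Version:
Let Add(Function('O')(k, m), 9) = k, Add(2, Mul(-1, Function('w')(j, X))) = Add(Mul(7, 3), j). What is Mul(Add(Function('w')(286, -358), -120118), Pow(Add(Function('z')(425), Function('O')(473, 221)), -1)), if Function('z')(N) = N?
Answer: Rational(-120423, 889) ≈ -135.46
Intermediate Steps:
Function('w')(j, X) = Add(-19, Mul(-1, j)) (Function('w')(j, X) = Add(2, Mul(-1, Add(Mul(7, 3), j))) = Add(2, Mul(-1, Add(21, j))) = Add(2, Add(-21, Mul(-1, j))) = Add(-19, Mul(-1, j)))
Function('O')(k, m) = Add(-9, k)
Mul(Add(Function('w')(286, -358), -120118), Pow(Add(Function('z')(425), Function('O')(473, 221)), -1)) = Mul(Add(Add(-19, Mul(-1, 286)), -120118), Pow(Add(425, Add(-9, 473)), -1)) = Mul(Add(Add(-19, -286), -120118), Pow(Add(425, 464), -1)) = Mul(Add(-305, -120118), Pow(889, -1)) = Mul(-120423, Rational(1, 889)) = Rational(-120423, 889)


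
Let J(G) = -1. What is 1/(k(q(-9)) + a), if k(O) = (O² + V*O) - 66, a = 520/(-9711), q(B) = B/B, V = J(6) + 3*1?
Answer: -747/47101 ≈ -0.015860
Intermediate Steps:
V = 2 (V = -1 + 3*1 = -1 + 3 = 2)
q(B) = 1
a = -40/747 (a = 520*(-1/9711) = -40/747 ≈ -0.053548)
k(O) = -66 + O² + 2*O (k(O) = (O² + 2*O) - 66 = -66 + O² + 2*O)
1/(k(q(-9)) + a) = 1/((-66 + 1² + 2*1) - 40/747) = 1/((-66 + 1 + 2) - 40/747) = 1/(-63 - 40/747) = 1/(-47101/747) = -747/47101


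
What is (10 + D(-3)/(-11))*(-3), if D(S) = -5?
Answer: -345/11 ≈ -31.364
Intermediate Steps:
(10 + D(-3)/(-11))*(-3) = (10 - 5/(-11))*(-3) = (10 - 5*(-1/11))*(-3) = (10 + 5/11)*(-3) = (115/11)*(-3) = -345/11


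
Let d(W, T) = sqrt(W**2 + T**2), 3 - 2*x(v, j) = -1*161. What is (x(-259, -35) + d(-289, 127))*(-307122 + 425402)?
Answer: 9698960 + 591400*sqrt(3986) ≈ 4.7037e+7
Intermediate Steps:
x(v, j) = 82 (x(v, j) = 3/2 - (-1)*161/2 = 3/2 - 1/2*(-161) = 3/2 + 161/2 = 82)
d(W, T) = sqrt(T**2 + W**2)
(x(-259, -35) + d(-289, 127))*(-307122 + 425402) = (82 + sqrt(127**2 + (-289)**2))*(-307122 + 425402) = (82 + sqrt(16129 + 83521))*118280 = (82 + sqrt(99650))*118280 = (82 + 5*sqrt(3986))*118280 = 9698960 + 591400*sqrt(3986)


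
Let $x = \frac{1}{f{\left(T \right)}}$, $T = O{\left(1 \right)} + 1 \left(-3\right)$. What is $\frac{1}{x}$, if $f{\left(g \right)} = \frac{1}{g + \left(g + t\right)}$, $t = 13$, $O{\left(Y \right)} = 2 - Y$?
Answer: $\frac{1}{9} \approx 0.11111$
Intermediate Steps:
$T = -2$ ($T = \left(2 - 1\right) + 1 \left(-3\right) = \left(2 - 1\right) - 3 = 1 - 3 = -2$)
$f{\left(g \right)} = \frac{1}{13 + 2 g}$ ($f{\left(g \right)} = \frac{1}{g + \left(g + 13\right)} = \frac{1}{g + \left(13 + g\right)} = \frac{1}{13 + 2 g}$)
$x = 9$ ($x = \frac{1}{\frac{1}{13 + 2 \left(-2\right)}} = \frac{1}{\frac{1}{13 - 4}} = \frac{1}{\frac{1}{9}} = 9$)
$\frac{1}{x} = \frac{1}{9}$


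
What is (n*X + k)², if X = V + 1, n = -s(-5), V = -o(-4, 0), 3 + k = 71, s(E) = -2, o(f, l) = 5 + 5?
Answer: 2500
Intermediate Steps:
o(f, l) = 10
k = 68 (k = -3 + 71 = 68)
V = -10 (V = -1*10 = -10)
n = 2 (n = -1*(-2) = 2)
X = -9 (X = -10 + 1 = -9)
(n*X + k)² = (2*(-9) + 68)² = (-18 + 68)² = 50² = 2500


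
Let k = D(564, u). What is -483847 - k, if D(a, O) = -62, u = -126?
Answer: -483785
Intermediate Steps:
k = -62
-483847 - k = -483847 - 1*(-62) = -483847 + 62 = -483785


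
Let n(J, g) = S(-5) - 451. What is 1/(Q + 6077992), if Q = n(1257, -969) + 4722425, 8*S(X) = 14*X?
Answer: 4/43199829 ≈ 9.2593e-8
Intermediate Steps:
S(X) = 7*X/4 (S(X) = (14*X)/8 = 7*X/4)
n(J, g) = -1839/4 (n(J, g) = (7/4)*(-5) - 451 = -35/4 - 451 = -1839/4)
Q = 18887861/4 (Q = -1839/4 + 4722425 = 18887861/4 ≈ 4.7220e+6)
1/(Q + 6077992) = 1/(18887861/4 + 6077992) = 1/(43199829/4) = 4/43199829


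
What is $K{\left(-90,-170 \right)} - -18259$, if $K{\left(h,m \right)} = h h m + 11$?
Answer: $-1358730$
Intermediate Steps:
$K{\left(h,m \right)} = 11 + m h^{2}$ ($K{\left(h,m \right)} = h^{2} m + 11 = m h^{2} + 11 = 11 + m h^{2}$)
$K{\left(-90,-170 \right)} - -18259 = \left(11 - 170 \left(-90\right)^{2}\right) - -18259 = \left(11 - 1377000\right) + 18259 = -1376989 + 18259 = -1358730$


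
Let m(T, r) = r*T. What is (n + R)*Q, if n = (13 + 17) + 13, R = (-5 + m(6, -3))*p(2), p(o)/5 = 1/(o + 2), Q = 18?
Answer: 513/2 ≈ 256.50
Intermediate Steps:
m(T, r) = T*r
p(o) = 5/(2 + o) (p(o) = 5/(o + 2) = 5/(2 + o))
R = -115/4 (R = (-5 + 6*(-3))*(5/(2 + 2)) = (-5 - 18)*(5/4) = -115/4 ≈ -28.750)
n = 43 (n = 30 + 13 = 43)
(n + R)*Q = (43 - 115/4)*18 = (57/4)*18 = 513/2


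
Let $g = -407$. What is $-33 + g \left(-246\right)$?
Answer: $100089$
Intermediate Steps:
$-33 + g \left(-246\right) = -33 - -100122 = -33 + 100122 = 100089$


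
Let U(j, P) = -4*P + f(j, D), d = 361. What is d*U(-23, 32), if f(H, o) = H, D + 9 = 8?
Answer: -54511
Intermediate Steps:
D = -1 (D = -9 + 8 = -1)
U(j, P) = j - 4*P (U(j, P) = -4*P + j = j - 4*P)
d*U(-23, 32) = 361*(-23 - 4*32) = 361*(-23 - 128) = 361*(-151) = -54511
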